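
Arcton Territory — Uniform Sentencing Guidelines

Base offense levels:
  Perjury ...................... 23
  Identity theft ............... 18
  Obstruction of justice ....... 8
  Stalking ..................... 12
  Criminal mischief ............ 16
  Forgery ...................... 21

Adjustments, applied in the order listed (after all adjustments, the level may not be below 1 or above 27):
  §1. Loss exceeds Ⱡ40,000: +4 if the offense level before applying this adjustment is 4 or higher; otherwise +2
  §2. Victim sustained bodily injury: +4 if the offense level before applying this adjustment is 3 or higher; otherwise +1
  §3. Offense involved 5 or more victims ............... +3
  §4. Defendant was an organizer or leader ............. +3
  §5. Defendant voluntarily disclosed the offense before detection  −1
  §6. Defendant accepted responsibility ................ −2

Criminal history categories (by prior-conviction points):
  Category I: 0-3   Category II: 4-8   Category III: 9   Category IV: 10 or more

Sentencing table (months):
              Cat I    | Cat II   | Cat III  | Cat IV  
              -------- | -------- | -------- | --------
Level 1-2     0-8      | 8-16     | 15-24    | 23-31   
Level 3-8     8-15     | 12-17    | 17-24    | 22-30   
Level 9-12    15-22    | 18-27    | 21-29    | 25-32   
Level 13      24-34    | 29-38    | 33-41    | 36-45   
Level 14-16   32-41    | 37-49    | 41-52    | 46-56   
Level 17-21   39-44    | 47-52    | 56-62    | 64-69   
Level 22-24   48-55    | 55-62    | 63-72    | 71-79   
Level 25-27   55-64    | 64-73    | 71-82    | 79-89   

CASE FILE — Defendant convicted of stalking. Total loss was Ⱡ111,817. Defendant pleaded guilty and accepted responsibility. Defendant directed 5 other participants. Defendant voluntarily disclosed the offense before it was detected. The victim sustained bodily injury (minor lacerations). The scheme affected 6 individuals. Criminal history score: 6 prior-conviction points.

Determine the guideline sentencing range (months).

55-62 months

Base offense level for stalking: 12.
§1 applies (level before this adjustment is 12 ≥ 4, so +4): 12 + 4 = 16.
§2 applies (level before this adjustment is 16 ≥ 3, so +4): 16 + 4 = 20.
§3 applies: 20 + 3 = 23.
§4 applies: 23 + 3 = 26.
§5 applies: 26 − 1 = 25.
§6 applies: 25 − 2 = 23.
Final offense level: 23.
Criminal history: 6 prior points → Category II (4-8).
Level 23 falls in the 22-24 band.
Grid: Level 22-24 × Category II = 55-62 months.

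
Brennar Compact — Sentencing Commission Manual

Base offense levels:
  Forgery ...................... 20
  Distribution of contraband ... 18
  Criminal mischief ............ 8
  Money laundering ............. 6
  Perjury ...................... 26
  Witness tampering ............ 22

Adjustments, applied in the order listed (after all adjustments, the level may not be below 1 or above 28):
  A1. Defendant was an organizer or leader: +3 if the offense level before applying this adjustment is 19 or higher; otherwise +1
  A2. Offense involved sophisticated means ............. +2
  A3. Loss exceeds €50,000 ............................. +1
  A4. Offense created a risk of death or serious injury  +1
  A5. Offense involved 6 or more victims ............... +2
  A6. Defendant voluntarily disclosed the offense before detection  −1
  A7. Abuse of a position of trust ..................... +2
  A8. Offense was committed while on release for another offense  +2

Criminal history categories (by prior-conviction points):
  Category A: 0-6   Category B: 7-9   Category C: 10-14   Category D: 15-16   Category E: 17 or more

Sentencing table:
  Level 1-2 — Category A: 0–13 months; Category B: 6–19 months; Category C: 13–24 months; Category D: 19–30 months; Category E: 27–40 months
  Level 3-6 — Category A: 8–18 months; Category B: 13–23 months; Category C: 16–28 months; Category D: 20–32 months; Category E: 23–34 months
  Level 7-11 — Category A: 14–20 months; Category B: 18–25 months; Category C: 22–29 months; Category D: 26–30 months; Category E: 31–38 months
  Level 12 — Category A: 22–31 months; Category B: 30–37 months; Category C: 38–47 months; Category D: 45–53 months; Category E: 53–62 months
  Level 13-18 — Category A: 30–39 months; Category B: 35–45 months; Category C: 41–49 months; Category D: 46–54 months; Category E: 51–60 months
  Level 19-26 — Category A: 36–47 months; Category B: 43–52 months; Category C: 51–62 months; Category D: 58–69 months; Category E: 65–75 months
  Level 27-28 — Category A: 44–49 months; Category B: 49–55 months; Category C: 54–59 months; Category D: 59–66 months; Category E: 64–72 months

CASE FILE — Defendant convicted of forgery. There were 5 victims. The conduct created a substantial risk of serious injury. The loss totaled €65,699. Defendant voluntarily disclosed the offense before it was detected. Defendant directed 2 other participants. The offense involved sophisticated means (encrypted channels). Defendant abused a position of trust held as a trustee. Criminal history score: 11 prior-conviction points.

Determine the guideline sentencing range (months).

54-59 months

Base offense level for forgery: 20.
A1 applies (level before this adjustment is 20 ≥ 19, so +3): 20 + 3 = 23.
A2 applies: 23 + 2 = 25.
A3 applies: 25 + 1 = 26.
A4 applies: 26 + 1 = 27.
A5 does not apply.
A6 applies: 27 − 1 = 26.
A7 applies: 26 + 2 = 28.
Final offense level: 28.
Criminal history: 11 prior points → Category C (10-14).
Level 28 falls in the 27-28 band.
Grid: Level 27-28 × Category C = 54-59 months.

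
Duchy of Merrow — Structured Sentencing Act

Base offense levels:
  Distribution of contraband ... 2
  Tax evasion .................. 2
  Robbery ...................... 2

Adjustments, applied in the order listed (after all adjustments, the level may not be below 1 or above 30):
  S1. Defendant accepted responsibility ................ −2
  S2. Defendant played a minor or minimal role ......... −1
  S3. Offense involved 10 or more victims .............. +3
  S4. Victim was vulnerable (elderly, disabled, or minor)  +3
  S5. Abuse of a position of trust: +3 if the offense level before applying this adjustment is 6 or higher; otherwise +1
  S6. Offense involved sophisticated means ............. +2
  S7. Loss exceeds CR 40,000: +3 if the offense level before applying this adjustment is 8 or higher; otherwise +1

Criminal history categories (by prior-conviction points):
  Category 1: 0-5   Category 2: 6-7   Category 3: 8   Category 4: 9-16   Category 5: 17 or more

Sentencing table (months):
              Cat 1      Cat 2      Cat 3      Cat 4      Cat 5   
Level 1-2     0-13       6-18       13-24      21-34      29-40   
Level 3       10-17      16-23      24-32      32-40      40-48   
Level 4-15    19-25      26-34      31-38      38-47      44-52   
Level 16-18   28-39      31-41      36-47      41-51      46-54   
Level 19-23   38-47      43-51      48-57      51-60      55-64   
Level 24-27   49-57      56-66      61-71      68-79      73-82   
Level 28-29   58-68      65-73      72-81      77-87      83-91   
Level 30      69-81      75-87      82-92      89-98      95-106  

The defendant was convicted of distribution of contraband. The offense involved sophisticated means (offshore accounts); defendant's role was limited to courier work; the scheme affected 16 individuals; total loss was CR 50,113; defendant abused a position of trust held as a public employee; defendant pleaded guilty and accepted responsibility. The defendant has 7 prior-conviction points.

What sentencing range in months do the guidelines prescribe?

Base offense level for distribution of contraband: 2.
S1 applies: 2 − 2 = 0.
S2 applies: 0 − 1 = -1.
S3 applies: -1 + 3 = 2.
S4 does not apply.
S5 applies (level before this adjustment is 2 < 6, so +1): 2 + 1 = 3.
S6 applies: 3 + 2 = 5.
S7 applies (level before this adjustment is 5 < 8, so +1): 5 + 1 = 6.
Final offense level: 6.
Criminal history: 7 prior points → Category 2 (6-7).
Level 6 falls in the 4-15 band.
Grid: Level 4-15 × Category 2 = 26-34 months.

26-34 months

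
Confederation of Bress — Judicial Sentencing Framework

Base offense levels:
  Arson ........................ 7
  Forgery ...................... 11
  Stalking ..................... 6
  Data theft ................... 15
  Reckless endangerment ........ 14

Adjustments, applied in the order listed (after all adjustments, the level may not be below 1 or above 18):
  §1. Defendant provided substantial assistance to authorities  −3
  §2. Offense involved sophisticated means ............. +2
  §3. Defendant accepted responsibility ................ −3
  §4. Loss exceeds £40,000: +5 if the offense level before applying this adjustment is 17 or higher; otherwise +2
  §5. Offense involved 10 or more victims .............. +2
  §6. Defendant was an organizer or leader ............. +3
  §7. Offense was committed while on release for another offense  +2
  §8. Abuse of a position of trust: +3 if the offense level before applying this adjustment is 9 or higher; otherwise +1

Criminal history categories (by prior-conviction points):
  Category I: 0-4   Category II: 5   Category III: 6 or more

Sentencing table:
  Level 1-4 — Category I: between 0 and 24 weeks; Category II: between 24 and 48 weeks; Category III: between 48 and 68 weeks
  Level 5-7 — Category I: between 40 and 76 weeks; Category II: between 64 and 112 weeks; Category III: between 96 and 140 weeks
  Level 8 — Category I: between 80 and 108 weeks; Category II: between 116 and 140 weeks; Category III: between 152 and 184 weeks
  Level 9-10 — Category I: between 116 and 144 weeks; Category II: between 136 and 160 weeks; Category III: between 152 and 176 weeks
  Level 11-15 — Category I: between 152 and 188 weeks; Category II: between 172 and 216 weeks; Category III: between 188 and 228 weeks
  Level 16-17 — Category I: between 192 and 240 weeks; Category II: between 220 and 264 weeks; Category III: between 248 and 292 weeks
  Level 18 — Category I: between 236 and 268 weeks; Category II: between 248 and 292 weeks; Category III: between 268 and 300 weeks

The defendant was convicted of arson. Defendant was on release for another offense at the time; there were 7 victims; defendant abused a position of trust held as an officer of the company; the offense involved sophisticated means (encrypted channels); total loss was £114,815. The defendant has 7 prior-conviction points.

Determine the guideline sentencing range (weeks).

248-292 weeks

Base offense level for arson: 7.
§1 does not apply.
§2 applies: 7 + 2 = 9.
§3 does not apply.
§4 applies (level before this adjustment is 9 < 17, so +2): 9 + 2 = 11.
§6 does not apply.
§7 applies: 11 + 2 = 13.
§8 applies (level before this adjustment is 13 ≥ 9, so +3): 13 + 3 = 16.
Final offense level: 16.
Criminal history: 7 prior points → Category III (6+).
Level 16 falls in the 16-17 band.
Grid: Level 16-17 × Category III = 248-292 weeks.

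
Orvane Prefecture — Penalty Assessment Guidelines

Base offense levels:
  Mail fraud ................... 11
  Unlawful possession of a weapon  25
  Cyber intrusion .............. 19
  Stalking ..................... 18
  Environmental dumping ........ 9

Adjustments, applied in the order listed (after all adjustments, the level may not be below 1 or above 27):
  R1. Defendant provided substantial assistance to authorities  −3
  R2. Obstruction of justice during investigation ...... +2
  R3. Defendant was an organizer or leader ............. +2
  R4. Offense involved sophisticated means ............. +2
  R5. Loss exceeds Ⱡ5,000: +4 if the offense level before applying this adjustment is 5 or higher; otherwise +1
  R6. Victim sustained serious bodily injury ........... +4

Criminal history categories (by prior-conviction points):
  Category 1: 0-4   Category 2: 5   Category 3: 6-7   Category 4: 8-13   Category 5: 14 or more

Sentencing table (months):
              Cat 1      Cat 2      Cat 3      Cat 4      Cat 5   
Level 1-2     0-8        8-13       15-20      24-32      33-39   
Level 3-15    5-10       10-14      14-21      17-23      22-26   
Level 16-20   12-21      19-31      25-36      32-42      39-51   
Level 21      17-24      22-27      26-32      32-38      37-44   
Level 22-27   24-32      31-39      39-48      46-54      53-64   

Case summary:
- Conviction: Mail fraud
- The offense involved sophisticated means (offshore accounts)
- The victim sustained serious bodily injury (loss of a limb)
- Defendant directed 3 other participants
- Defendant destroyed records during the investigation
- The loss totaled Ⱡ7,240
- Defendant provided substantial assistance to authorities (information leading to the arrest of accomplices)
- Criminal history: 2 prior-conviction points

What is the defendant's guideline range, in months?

Base offense level for mail fraud: 11.
R1 applies: 11 − 3 = 8.
R2 applies: 8 + 2 = 10.
R3 applies: 10 + 2 = 12.
R4 applies: 12 + 2 = 14.
R5 applies (level before this adjustment is 14 ≥ 5, so +4): 14 + 4 = 18.
R6 applies: 18 + 4 = 22.
Final offense level: 22.
Criminal history: 2 prior points → Category 1 (0-4).
Level 22 falls in the 22-27 band.
Grid: Level 22-27 × Category 1 = 24-32 months.

24-32 months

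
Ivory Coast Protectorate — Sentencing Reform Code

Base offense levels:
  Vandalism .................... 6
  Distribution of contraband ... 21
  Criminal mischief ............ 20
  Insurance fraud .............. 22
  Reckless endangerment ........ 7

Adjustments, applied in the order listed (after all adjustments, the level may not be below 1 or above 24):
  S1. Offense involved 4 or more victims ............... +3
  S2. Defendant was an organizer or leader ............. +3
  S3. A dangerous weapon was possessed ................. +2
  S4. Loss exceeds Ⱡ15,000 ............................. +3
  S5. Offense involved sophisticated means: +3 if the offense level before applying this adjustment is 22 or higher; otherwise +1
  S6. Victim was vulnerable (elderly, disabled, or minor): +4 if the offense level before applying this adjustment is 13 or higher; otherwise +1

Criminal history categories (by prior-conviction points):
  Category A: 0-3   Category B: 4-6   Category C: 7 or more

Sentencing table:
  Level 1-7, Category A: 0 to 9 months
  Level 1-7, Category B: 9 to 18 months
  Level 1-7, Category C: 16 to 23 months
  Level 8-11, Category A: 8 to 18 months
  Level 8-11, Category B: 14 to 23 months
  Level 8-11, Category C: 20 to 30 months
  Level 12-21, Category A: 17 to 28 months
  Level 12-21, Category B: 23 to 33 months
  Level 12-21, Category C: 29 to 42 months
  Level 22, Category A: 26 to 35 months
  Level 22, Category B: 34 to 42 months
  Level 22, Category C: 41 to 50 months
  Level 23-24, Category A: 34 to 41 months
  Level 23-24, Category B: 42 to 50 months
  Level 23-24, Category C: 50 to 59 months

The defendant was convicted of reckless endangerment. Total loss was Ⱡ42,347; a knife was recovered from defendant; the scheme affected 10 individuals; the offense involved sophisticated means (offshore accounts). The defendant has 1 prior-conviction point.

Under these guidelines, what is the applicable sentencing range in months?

17-28 months

Base offense level for reckless endangerment: 7.
S1 applies: 7 + 3 = 10.
S3 applies: 10 + 2 = 12.
S4 applies: 12 + 3 = 15.
S5 applies (level before this adjustment is 15 < 22, so +1): 15 + 1 = 16.
S6 does not apply.
Final offense level: 16.
Criminal history: 1 prior point → Category A (0-3).
Level 16 falls in the 12-21 band.
Grid: Level 12-21 × Category A = 17-28 months.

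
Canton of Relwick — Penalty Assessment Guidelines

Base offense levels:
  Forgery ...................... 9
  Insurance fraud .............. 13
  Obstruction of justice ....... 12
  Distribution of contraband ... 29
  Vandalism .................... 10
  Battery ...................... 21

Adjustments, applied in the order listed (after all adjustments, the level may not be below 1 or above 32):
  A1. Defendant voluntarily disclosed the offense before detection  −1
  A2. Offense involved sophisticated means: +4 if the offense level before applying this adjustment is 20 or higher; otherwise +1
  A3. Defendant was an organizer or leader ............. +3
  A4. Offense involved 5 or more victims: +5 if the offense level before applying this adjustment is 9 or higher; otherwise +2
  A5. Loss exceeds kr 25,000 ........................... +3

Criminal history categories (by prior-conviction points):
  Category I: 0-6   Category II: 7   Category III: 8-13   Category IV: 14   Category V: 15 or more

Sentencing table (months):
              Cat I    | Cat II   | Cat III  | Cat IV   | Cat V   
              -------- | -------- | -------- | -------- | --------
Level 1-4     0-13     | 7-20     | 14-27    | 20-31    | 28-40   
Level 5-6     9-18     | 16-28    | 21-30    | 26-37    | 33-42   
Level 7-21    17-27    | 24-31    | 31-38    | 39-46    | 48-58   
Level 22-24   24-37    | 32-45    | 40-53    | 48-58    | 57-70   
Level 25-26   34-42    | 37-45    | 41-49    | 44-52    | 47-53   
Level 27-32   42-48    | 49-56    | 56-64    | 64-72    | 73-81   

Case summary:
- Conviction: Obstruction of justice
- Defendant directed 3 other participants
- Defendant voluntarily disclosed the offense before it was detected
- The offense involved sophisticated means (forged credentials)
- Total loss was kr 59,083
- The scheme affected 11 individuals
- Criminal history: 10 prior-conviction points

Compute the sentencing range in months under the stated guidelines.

Base offense level for obstruction of justice: 12.
A1 applies: 12 − 1 = 11.
A2 applies (level before this adjustment is 11 < 20, so +1): 11 + 1 = 12.
A3 applies: 12 + 3 = 15.
A4 applies (level before this adjustment is 15 ≥ 9, so +5): 15 + 5 = 20.
A5 applies: 20 + 3 = 23.
Final offense level: 23.
Criminal history: 10 prior points → Category III (8-13).
Level 23 falls in the 22-24 band.
Grid: Level 22-24 × Category III = 40-53 months.

40-53 months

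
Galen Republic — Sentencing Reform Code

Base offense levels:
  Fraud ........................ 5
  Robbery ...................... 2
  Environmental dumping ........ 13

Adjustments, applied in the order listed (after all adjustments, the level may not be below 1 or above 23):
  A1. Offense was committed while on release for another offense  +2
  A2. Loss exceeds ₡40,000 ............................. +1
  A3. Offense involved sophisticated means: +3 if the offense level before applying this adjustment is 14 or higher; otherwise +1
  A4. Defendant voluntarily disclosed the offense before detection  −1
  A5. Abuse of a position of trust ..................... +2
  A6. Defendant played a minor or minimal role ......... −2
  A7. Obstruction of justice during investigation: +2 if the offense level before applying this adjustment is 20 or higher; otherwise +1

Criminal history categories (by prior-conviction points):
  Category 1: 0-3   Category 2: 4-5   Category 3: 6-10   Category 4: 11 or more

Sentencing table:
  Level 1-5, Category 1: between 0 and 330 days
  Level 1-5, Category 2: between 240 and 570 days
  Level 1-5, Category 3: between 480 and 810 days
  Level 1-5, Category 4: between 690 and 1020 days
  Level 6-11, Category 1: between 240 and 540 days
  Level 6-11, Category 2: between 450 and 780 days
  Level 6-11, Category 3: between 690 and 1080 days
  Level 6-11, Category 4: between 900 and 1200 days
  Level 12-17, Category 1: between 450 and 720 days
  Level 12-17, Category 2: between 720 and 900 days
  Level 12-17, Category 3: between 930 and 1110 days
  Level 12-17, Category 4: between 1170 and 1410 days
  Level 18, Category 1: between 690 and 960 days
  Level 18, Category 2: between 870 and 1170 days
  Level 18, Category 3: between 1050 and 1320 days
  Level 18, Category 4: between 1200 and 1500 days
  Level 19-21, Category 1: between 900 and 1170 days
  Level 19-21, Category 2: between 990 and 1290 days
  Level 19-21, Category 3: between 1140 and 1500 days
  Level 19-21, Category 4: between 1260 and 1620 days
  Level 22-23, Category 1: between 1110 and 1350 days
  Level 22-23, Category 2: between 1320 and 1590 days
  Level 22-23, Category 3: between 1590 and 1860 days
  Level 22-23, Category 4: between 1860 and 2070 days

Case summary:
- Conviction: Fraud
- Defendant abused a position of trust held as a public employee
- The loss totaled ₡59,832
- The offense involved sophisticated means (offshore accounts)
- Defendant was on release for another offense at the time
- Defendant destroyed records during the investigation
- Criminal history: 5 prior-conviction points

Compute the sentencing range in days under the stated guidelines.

Base offense level for fraud: 5.
A1 applies: 5 + 2 = 7.
A2 applies: 7 + 1 = 8.
A3 applies (level before this adjustment is 8 < 14, so +1): 8 + 1 = 9.
A5 applies: 9 + 2 = 11.
A7 applies (level before this adjustment is 11 < 20, so +1): 11 + 1 = 12.
Final offense level: 12.
Criminal history: 5 prior points → Category 2 (4-5).
Level 12 falls in the 12-17 band.
Grid: Level 12-17 × Category 2 = 720-900 days.

720-900 days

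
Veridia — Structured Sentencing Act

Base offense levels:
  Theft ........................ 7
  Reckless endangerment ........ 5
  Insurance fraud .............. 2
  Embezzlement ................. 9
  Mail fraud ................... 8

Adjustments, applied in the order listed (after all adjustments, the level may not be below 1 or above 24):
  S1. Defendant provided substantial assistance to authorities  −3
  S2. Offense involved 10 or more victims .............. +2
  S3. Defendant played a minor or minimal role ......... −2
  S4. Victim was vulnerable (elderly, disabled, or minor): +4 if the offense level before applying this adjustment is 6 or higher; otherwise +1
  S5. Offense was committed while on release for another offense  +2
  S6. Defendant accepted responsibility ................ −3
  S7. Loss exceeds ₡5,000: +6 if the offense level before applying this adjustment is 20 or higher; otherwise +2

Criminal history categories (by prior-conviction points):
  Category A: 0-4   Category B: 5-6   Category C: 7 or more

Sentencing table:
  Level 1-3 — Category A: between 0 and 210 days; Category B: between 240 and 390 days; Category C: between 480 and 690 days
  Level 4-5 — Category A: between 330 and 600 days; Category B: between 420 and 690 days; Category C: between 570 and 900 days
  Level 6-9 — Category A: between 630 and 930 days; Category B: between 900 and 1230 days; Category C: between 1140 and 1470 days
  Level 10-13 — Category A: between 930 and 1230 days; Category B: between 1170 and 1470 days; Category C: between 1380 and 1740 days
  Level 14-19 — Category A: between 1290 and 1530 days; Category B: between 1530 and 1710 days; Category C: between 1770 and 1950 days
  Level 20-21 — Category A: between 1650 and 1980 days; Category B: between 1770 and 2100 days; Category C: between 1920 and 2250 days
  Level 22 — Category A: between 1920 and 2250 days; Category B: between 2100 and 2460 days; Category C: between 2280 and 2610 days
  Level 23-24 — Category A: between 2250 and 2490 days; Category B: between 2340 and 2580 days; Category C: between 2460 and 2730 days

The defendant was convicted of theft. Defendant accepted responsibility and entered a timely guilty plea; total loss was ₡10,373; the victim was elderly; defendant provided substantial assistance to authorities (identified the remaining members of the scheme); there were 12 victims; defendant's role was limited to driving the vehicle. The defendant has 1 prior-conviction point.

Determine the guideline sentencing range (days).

Base offense level for theft: 7.
S1 applies: 7 − 3 = 4.
S2 applies: 4 + 2 = 6.
S3 applies: 6 − 2 = 4.
S4 applies (level before this adjustment is 4 < 6, so +1): 4 + 1 = 5.
S5 does not apply.
S6 applies: 5 − 3 = 2.
S7 applies (level before this adjustment is 2 < 20, so +2): 2 + 2 = 4.
Final offense level: 4.
Criminal history: 1 prior point → Category A (0-4).
Level 4 falls in the 4-5 band.
Grid: Level 4-5 × Category A = 330-600 days.

330-600 days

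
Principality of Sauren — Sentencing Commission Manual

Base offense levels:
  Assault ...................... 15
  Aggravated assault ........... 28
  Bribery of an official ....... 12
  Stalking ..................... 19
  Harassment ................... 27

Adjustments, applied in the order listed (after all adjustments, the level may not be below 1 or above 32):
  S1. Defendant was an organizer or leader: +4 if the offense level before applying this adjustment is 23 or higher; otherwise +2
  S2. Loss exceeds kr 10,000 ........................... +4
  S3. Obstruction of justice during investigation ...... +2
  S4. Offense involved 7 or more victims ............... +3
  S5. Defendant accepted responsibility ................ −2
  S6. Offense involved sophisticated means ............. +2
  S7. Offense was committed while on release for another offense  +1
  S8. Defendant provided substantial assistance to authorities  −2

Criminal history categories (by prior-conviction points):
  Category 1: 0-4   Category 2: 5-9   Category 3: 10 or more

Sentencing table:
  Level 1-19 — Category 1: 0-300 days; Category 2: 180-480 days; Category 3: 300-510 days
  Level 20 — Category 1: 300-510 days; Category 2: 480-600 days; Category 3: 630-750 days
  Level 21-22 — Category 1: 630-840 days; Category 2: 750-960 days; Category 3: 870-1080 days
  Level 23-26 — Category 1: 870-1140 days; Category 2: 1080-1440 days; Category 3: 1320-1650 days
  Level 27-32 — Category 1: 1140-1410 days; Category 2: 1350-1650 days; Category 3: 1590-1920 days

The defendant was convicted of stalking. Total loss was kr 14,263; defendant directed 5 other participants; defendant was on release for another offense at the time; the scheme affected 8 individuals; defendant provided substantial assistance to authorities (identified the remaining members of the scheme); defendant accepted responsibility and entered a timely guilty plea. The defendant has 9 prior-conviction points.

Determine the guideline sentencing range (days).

1080-1440 days

Base offense level for stalking: 19.
S1 applies (level before this adjustment is 19 < 23, so +2): 19 + 2 = 21.
S2 applies: 21 + 4 = 25.
S4 applies: 25 + 3 = 28.
S5 applies: 28 − 2 = 26.
S7 applies: 26 + 1 = 27.
S8 applies: 27 − 2 = 25.
Final offense level: 25.
Criminal history: 9 prior points → Category 2 (5-9).
Level 25 falls in the 23-26 band.
Grid: Level 23-26 × Category 2 = 1080-1440 days.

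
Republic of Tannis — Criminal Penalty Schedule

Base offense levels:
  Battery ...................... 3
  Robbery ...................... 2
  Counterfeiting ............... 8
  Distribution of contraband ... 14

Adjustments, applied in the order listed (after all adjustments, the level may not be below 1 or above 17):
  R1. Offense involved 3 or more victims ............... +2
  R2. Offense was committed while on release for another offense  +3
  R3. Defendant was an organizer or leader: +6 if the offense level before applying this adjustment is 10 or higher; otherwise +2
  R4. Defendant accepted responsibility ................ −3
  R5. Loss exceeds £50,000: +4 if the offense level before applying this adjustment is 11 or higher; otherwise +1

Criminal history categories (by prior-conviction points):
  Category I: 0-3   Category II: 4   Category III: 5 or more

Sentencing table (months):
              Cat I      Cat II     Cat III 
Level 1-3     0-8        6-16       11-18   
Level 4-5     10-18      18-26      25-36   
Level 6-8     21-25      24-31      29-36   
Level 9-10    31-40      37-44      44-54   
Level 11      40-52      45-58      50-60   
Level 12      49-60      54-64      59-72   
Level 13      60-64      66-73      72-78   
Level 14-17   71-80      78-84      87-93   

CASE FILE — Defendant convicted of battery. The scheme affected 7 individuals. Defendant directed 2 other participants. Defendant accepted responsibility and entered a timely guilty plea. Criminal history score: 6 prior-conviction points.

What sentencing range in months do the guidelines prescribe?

Base offense level for battery: 3.
R1 applies: 3 + 2 = 5.
R2 does not apply.
R3 applies (level before this adjustment is 5 < 10, so +2): 5 + 2 = 7.
R4 applies: 7 − 3 = 4.
R5 does not apply.
Final offense level: 4.
Criminal history: 6 prior points → Category III (5+).
Level 4 falls in the 4-5 band.
Grid: Level 4-5 × Category III = 25-36 months.

25-36 months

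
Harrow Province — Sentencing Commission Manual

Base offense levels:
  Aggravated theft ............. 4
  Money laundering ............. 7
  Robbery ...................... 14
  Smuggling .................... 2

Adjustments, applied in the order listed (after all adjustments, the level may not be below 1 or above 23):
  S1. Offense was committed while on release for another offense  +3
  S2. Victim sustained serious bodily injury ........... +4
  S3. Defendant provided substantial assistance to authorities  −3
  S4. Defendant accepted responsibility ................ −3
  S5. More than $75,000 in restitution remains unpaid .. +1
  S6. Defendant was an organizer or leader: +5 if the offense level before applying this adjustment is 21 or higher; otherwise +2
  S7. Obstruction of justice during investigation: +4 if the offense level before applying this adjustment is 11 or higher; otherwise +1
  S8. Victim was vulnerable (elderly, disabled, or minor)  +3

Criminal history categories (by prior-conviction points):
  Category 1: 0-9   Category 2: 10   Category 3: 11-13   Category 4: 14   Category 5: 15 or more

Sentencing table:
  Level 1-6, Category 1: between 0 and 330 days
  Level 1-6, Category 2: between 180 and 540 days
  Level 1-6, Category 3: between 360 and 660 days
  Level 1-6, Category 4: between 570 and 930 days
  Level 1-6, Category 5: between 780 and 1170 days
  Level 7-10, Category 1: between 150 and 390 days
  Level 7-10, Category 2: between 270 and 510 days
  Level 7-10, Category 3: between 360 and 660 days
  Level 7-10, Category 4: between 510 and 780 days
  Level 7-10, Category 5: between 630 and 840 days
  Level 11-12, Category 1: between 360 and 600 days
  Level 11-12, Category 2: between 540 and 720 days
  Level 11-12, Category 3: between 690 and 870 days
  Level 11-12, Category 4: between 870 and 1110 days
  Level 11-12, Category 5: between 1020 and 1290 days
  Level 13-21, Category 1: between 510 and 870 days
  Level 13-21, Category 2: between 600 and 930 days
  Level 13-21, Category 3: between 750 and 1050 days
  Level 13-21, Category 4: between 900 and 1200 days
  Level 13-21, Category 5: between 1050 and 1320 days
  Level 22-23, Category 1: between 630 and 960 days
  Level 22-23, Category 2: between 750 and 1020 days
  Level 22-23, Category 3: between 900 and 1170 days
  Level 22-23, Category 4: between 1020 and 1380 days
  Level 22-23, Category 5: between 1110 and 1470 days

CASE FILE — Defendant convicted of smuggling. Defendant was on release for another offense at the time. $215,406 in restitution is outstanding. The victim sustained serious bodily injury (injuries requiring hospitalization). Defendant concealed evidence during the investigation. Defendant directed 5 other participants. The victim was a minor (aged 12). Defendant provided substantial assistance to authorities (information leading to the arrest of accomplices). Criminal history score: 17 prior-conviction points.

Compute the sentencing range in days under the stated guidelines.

1050-1320 days

Base offense level for smuggling: 2.
S1 applies: 2 + 3 = 5.
S2 applies: 5 + 4 = 9.
S3 applies: 9 − 3 = 6.
S4 does not apply.
S5 applies: 6 + 1 = 7.
S6 applies (level before this adjustment is 7 < 21, so +2): 7 + 2 = 9.
S7 applies (level before this adjustment is 9 < 11, so +1): 9 + 1 = 10.
S8 applies: 10 + 3 = 13.
Final offense level: 13.
Criminal history: 17 prior points → Category 5 (15+).
Level 13 falls in the 13-21 band.
Grid: Level 13-21 × Category 5 = 1050-1320 days.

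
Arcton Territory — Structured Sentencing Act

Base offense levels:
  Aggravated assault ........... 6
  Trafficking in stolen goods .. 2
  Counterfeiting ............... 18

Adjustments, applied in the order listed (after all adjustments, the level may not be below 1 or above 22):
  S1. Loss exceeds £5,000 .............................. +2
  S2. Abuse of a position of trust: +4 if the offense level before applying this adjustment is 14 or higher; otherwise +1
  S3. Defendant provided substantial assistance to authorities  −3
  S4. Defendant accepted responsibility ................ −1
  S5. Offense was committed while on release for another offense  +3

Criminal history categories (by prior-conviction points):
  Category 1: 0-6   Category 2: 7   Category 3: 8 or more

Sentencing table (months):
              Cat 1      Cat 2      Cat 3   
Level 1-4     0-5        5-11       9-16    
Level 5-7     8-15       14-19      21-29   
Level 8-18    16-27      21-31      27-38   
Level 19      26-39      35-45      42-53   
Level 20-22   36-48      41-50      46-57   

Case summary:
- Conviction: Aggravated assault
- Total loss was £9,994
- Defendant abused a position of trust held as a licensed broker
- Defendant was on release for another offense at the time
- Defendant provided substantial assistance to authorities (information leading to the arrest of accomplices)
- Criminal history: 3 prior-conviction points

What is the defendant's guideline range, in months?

Base offense level for aggravated assault: 6.
S1 applies: 6 + 2 = 8.
S2 applies (level before this adjustment is 8 < 14, so +1): 8 + 1 = 9.
S3 applies: 9 − 3 = 6.
S5 applies: 6 + 3 = 9.
Final offense level: 9.
Criminal history: 3 prior points → Category 1 (0-6).
Level 9 falls in the 8-18 band.
Grid: Level 8-18 × Category 1 = 16-27 months.

16-27 months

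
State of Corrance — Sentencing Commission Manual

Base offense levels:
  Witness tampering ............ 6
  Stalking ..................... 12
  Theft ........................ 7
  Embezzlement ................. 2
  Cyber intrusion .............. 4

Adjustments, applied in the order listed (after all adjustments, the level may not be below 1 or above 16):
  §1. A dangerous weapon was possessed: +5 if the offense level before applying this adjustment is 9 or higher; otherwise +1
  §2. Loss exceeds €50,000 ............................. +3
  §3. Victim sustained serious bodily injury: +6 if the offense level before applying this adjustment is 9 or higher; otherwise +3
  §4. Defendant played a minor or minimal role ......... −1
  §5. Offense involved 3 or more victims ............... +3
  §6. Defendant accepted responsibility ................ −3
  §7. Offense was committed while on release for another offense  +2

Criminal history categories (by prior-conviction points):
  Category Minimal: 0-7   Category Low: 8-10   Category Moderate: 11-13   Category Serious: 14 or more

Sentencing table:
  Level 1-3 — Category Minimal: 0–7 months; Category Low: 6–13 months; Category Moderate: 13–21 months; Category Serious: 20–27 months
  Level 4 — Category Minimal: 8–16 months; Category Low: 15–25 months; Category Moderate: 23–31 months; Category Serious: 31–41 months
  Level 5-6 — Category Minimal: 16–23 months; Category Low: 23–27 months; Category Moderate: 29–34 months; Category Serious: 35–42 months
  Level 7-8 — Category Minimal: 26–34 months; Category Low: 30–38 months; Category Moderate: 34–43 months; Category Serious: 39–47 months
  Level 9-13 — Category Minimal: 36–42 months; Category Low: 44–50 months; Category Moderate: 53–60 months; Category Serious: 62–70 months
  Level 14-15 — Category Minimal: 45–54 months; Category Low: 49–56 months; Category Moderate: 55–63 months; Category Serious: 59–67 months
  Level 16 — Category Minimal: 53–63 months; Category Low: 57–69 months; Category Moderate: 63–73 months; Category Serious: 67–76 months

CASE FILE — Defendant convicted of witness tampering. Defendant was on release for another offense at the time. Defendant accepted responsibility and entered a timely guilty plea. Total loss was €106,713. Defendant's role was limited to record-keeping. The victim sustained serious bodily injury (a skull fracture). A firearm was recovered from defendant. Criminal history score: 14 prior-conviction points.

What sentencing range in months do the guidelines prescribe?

59-67 months

Base offense level for witness tampering: 6.
§1 applies (level before this adjustment is 6 < 9, so +1): 6 + 1 = 7.
§2 applies: 7 + 3 = 10.
§3 applies (level before this adjustment is 10 ≥ 9, so +6): 10 + 6 = 16.
§4 applies: 16 − 1 = 15.
§5 does not apply.
§6 applies: 15 − 3 = 12.
§7 applies: 12 + 2 = 14.
Final offense level: 14.
Criminal history: 14 prior points → Category Serious (14+).
Level 14 falls in the 14-15 band.
Grid: Level 14-15 × Category Serious = 59-67 months.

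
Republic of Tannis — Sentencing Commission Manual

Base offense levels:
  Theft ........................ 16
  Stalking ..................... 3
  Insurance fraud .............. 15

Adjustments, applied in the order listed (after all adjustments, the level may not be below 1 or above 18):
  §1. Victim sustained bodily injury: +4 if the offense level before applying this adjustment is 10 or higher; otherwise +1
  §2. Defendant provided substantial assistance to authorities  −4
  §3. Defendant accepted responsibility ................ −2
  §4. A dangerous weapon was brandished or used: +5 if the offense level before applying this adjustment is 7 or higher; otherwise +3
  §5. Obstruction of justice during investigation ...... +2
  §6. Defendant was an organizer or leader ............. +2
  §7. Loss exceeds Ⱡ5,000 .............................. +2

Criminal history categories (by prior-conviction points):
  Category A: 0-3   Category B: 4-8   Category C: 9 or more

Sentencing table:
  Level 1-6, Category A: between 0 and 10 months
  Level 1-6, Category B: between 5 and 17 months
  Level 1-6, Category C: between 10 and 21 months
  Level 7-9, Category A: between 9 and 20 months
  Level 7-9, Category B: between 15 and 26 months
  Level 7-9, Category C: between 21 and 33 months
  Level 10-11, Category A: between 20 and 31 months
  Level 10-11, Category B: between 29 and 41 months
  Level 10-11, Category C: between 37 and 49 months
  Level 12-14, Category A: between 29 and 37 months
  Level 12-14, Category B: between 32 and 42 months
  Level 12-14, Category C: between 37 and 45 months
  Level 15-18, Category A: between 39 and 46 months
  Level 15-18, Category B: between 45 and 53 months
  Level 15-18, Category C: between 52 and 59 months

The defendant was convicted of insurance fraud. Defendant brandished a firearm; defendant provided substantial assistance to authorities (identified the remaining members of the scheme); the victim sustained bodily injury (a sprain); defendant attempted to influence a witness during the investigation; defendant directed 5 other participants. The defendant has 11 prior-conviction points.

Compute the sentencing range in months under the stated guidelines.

Base offense level for insurance fraud: 15.
§1 applies (level before this adjustment is 15 ≥ 10, so +4): 15 + 4 = 19.
§2 applies: 19 − 4 = 15.
§3 does not apply.
§4 applies (level before this adjustment is 15 ≥ 7, so +5): 15 + 5 = 20.
§5 applies: 20 + 2 = 22.
§6 applies: 22 + 2 = 24.
§7 does not apply.
Level 24 exceeds the maximum of 18; capped at 18.
Final offense level: 18.
Criminal history: 11 prior points → Category C (9+).
Level 18 falls in the 15-18 band.
Grid: Level 15-18 × Category C = 52-59 months.

52-59 months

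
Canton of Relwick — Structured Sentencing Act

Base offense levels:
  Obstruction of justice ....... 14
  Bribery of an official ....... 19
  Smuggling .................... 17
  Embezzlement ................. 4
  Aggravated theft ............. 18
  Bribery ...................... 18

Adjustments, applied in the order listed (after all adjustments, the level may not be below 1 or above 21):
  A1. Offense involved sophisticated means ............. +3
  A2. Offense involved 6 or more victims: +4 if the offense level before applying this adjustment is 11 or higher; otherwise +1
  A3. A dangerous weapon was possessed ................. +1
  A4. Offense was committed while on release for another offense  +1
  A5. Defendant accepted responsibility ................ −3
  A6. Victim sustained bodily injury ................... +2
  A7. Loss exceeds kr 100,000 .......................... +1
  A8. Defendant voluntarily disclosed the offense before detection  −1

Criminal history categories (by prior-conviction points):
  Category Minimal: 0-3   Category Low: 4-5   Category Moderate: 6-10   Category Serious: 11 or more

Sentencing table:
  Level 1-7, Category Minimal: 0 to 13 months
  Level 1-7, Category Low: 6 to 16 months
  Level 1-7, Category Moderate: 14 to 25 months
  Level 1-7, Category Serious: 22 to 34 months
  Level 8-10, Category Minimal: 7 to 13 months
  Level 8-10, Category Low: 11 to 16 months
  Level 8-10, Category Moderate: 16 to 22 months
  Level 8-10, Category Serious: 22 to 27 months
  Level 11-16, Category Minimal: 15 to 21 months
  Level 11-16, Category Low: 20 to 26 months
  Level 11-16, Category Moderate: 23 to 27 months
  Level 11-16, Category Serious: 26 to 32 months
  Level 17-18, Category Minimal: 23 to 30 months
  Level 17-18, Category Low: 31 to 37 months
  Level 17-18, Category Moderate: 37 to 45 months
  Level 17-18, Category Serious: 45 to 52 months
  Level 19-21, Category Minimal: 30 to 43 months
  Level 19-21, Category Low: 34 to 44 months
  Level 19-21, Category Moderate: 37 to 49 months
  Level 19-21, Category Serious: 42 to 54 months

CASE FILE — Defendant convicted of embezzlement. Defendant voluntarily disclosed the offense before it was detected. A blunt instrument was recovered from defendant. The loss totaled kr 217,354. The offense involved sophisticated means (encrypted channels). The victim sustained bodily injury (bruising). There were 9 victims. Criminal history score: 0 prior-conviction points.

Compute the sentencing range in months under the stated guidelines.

15-21 months

Base offense level for embezzlement: 4.
A1 applies: 4 + 3 = 7.
A2 applies (level before this adjustment is 7 < 11, so +1): 7 + 1 = 8.
A3 applies: 8 + 1 = 9.
A4 does not apply.
A5 does not apply.
A6 applies: 9 + 2 = 11.
A7 applies: 11 + 1 = 12.
A8 applies: 12 − 1 = 11.
Final offense level: 11.
Criminal history: 0 prior points → Category Minimal (0-3).
Level 11 falls in the 11-16 band.
Grid: Level 11-16 × Category Minimal = 15-21 months.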